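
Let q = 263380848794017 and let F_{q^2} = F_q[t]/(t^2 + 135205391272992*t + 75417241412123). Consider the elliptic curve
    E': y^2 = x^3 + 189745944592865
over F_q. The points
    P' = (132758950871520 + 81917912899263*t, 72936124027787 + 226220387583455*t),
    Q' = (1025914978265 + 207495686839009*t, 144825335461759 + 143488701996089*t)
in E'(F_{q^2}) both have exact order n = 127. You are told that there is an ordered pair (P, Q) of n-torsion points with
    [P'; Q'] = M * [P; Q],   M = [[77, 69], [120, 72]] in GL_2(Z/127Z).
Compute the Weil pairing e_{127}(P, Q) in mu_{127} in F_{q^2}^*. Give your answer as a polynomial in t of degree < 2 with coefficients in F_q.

Alternating bilinearity on E[127] (values in mu_{127} in F_{263380848794017^2}) gives e(P',Q') = e(P,Q)^det(M).
Hence e(P,Q) = e(P',Q')^{46} where 46 = 58^{-1} mod 127.
Build f_{127,P'} and f_{127,Q'} via the 7-bit ladder of 127=1111111_2; evaluate at shifted divisors; quotient in F_{263380848794017^2}.
Miller gives e_{127}(P',Q') = 117440101507970 + 66456149372323*t in F_{263380848794017^2}.
Finally e_{127}(P,Q) = 10990453601967 + 36156339542859*t.

10990453601967 + 36156339542859*t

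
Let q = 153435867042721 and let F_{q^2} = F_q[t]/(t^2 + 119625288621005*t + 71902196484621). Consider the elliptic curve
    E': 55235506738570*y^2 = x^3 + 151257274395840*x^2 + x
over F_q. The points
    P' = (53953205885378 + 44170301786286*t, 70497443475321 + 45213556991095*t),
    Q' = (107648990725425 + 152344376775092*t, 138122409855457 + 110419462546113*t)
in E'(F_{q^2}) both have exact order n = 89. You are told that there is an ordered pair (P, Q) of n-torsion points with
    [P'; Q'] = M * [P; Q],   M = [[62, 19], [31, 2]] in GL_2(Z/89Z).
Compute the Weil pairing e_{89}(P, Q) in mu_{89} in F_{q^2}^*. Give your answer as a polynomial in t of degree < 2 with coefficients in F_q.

52989908931288 + 31120915104614*t

The 89-Weil pairing on E[89] over F_{153435867042721} is alternating-bilinear: e_{89}(P',Q') = e_{89}(P,Q)^det(M).
So e_{89}(P,Q) = e_{89}(P',Q')^{40}, since 69*40 = 1 mod 89.
Undo Montgomery via alpha=112645622386450, beta=42968738740104: (a',b')=(118290413008631,114811301325299) over F_{153435867042721}.
Miller loop for e_{89} over F_{153435867042721^2}: bits of 89 = 1011001; 6 double steps + 3 add steps, l/v at each.
Result: e(P',Q') = 118944116477977 + 38450806771191*t.
Finally e_{89}(P,Q) = 52989908931288 + 31120915104614*t.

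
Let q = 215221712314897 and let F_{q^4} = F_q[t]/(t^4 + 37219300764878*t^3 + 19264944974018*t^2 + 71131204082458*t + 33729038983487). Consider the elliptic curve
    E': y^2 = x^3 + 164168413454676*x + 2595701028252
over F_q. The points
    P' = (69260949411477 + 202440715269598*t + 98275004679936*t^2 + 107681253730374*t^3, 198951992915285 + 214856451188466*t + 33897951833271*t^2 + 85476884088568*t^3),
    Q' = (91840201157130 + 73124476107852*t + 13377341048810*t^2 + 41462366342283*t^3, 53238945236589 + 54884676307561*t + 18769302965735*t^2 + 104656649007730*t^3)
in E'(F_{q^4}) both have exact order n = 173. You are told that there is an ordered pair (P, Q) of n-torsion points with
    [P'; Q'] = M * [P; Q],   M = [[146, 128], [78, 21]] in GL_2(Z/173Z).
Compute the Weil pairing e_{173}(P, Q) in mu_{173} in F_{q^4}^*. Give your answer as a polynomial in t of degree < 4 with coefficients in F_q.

202286631073246 + 54216641762024*t + 103770261379386*t^2 + 48537334779892*t^3

Alternating bilinearity on E[173] (values in mu_{173} in F_{215221712314897^4}) gives e(P',Q') = e(P,Q)^det(M).
det M = 146*21 - 128*78 = -6918 = 2 (mod 173); 2^{-1} = 87 (mod 173).
Run Miller on y^2=x^3+164168413454676*x+2595701028252 over F_{215221712314897}: ladder 10101101 (8 bits); e = f_P(D_Q)/f_Q(D_P).
f_P(D_Q)/f_Q(D_P) = 165312255299066 + 121635865299828*t + 95194176674026*t^2 + 66393441235141*t^3.
Hence e(P,Q) = 202286631073246 + 54216641762024*t + 103770261379386*t^2 + 48537334779892*t^3 in F_{215221712314897^4}^*.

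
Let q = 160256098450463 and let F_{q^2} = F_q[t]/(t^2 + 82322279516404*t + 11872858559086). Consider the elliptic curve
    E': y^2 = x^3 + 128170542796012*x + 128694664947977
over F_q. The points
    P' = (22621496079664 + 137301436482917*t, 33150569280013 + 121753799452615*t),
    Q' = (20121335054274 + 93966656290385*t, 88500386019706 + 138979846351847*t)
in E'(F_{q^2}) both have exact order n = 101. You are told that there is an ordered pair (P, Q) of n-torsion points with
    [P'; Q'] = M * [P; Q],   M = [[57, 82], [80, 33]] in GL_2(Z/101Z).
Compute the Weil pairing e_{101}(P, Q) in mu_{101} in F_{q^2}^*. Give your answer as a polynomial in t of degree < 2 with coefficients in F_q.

The 101-Weil pairing on E[101] over F_{160256098450463} is alternating-bilinear: e_{101}(P',Q') = e_{101}(P,Q)^det(M).
Inverting 68 mod 101: 52. Thus e_{101}(P,Q) = e(P',Q')^{52}.
7-bit Miller (1100101) on E'/F_{160256098450463} with a'=128170542796012, b'=128694664947977: accumulate tangent/chord ratios at Q'+S and P'+S'.
Result: e(P',Q') = 86952077577178 + 148545154062255*t.
Finally e_{101}(P,Q) = 58566823893215 + 136514399084664*t.

58566823893215 + 136514399084664*t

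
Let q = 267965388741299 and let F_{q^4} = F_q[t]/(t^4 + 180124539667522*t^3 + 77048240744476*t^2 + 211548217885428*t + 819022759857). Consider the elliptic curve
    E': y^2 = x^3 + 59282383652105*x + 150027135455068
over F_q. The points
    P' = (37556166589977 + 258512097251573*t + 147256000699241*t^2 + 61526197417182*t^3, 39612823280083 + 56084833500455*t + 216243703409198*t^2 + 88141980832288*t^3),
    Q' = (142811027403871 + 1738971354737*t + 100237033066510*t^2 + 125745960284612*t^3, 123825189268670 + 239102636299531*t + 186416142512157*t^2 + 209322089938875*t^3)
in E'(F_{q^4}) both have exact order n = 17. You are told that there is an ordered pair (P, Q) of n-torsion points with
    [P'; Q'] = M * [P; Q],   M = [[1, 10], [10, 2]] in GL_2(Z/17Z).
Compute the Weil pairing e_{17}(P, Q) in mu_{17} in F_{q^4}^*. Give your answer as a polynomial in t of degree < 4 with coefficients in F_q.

The 17-Weil pairing on E[17] over F_{267965388741299} is alternating-bilinear: e_{17}(P',Q') = e_{17}(P,Q)^det(M).
So e_{17}(P,Q) = e_{17}(P',Q')^{13}, since 4*13 = 1 mod 17.
Build f_{17,P'} and f_{17,Q'} via the 5-bit ladder of 17=10001_2; evaluate at shifted divisors; quotient in F_{267965388741299^4}.
Result: e(P',Q') = 27024160232908 + 56276876196794*t + 116023859537766*t^2 + 100258196582937*t^3.
e_{17}(P,Q) = (27024160232908 + 56276876196794*t + 116023859537766*t^2 + 100258196582937*t^3)^{13} = 222761205833265 + 184991146480421*t + 95263340592427*t^2 + 253287025904695*t^3.

222761205833265 + 184991146480421*t + 95263340592427*t^2 + 253287025904695*t^3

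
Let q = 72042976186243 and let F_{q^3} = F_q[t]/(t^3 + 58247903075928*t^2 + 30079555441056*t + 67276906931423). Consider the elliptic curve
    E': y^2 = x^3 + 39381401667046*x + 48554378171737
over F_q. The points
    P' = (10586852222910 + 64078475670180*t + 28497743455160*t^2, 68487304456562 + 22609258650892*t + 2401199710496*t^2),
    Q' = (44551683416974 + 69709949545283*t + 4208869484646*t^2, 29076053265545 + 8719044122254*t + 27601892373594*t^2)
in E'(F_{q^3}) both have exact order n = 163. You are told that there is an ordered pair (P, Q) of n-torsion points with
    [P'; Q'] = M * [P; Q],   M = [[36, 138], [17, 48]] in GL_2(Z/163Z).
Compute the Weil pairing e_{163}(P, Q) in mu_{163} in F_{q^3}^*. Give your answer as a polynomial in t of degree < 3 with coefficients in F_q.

4561718834373 + 32863155920427*t + 41225144632665*t^2

e_{163} is bilinear + alternating on E[163], so e_{163}(36*P + 138*Q, 17*P + 48*Q) = e_{163}(P,Q)^(36*48-138*17).
Hence e(P,Q) = e(P',Q')^{24} where 24 = 34^{-1} mod 163.
8-bit Miller (10100011) on E'/F_{72042976186243} with a'=39381401667046, b'=48554378171737: accumulate tangent/chord ratios at Q'+S and P'+S'.
e_{163}(P',Q') = 59630061286225 + 56597707651162*t + 60798704579654*t^2.
Finally e_{163}(P,Q) = 4561718834373 + 32863155920427*t + 41225144632665*t^2.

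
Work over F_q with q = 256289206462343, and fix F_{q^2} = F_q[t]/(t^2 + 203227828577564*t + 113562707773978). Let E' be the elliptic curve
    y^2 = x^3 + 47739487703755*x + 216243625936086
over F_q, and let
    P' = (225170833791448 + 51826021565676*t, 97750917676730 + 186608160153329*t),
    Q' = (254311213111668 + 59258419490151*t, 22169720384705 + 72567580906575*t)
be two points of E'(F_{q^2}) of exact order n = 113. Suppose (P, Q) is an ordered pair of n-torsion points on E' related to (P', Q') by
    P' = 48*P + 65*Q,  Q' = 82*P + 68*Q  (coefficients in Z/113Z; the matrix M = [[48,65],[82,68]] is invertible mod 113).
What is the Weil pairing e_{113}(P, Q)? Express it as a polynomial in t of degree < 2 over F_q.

253110173740445 + 170474450325195*t

Under M = [[48,65],[82,68]] in GL_2(Z/113), e_{113}(P',Q') = e_{113}(P,Q)^(48*68-65*82 mod 113).
Inverting 81 mod 113: 60. Thus e_{113}(P,Q) = e(P',Q')^{60}.
7-bit Miller (1110001) on E'/F_{256289206462343} with a'=47739487703755, b'=216243625936086: accumulate tangent/chord ratios at Q'+S and P'+S'.
e_{113}(P',Q') = 161827396104512 + 226209952012278*t.
Finally e_{113}(P,Q) = 253110173740445 + 170474450325195*t.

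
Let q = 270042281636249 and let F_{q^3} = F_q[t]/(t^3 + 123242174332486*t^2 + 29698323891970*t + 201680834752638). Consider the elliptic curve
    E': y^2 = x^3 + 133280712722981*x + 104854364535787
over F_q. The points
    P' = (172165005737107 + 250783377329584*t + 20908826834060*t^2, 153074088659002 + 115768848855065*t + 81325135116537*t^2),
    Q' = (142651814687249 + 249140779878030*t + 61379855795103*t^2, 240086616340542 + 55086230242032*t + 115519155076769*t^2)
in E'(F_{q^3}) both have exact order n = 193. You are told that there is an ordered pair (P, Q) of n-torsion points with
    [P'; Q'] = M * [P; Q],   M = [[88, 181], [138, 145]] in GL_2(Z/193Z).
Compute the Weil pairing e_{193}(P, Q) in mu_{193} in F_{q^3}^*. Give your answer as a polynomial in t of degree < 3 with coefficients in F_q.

114951047292531 + 157036352183671*t + 41160308107368*t^2

e_{193}(aP+bQ,cP+dQ) = e_{193}(P,Q)^(ad-bc); with (a,b,c,d)=(88,181,138,145) this gives the det-193 law.
det(M) mod 193 = 134; its inverse in (Z/193)^* is 157 (check: 134*157 mod 193 = 1).
Miller loop for e_{193} over F_{270042281636249^3}: bits of 193 = 11000001; 7 double steps + 2 add steps, l/v at each.
So e_{193}(P',Q') = 205153936820604 + 55134126882364*t + 60746061051866*t^2.
Finally e_{193}(P,Q) = 114951047292531 + 157036352183671*t + 41160308107368*t^2.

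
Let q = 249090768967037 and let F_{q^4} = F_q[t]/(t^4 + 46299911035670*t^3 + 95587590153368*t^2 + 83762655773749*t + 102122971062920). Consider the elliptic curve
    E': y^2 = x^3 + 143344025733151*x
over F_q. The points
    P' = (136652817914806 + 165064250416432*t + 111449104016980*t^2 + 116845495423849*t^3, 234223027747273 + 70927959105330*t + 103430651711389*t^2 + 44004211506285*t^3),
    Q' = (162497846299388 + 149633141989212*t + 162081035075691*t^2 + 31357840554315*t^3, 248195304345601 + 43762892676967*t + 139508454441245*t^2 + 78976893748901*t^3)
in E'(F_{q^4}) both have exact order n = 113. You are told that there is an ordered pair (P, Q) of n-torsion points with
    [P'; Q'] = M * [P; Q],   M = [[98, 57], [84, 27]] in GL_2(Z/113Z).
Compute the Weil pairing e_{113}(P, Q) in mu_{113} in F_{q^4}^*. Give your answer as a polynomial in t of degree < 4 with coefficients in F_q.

176036757509469 + 109021124990075*t + 386467148565*t^2 + 196300132070531*t^3

The 113-Weil pairing on E[113] over F_{249090768967037} is alternating-bilinear: e_{113}(P',Q') = e_{113}(P,Q)^det(M).
det M = 98*27 - 57*84 = -2142 = 5 (mod 113); 5^{-1} = 68 (mod 113).
Miller loop for e_{113} over F_{249090768967037^4}: bits of 113 = 1110001; 6 double steps + 3 add steps, l/v at each.
f_P(D_Q)/f_Q(D_P) = 48616879432546 + 56999531952640*t + 160163012152800*t^2 + 44086017811729*t^3.
Thus e_{113}(P,Q) = 176036757509469 + 109021124990075*t + 386467148565*t^2 + 196300132070531*t^3.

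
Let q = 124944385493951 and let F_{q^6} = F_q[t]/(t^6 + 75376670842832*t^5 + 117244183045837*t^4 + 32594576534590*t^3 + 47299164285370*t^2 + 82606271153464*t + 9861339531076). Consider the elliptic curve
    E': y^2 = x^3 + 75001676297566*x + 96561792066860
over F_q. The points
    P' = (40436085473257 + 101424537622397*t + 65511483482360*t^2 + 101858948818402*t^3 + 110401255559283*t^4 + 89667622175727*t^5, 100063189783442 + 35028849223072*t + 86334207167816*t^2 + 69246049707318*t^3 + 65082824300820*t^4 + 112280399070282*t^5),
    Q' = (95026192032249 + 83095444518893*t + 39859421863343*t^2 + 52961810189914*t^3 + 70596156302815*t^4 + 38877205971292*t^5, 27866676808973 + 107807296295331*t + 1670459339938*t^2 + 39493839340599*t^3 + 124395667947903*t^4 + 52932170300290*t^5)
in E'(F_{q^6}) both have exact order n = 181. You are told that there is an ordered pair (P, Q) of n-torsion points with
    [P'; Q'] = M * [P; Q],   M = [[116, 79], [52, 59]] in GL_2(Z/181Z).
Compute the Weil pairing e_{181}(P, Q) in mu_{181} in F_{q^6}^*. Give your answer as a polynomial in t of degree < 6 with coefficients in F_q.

9165081223907 + 42727697671800*t + 99159010733293*t^2 + 75278900832030*t^3 + 75865413971501*t^4 + 81362812765705*t^5

Alternating bilinearity on E[181] (values in mu_{181} in F_{124944385493951^6}) gives e(P',Q') = e(P,Q)^det(M).
det M = 116*59 - 79*52 = 2736 = 21 (mod 181); 21^{-1} = 69 (mod 181).
8-bit Miller (10110101) on E'/F_{124944385493951} with a'=75001676297566, b'=96561792066860: accumulate tangent/chord ratios at Q'+S and P'+S'.
Miller gives e_{181}(P',Q') = 23723151140516 + 20667458963426*t + 65572703540207*t^2 + 121174402030212*t^3 + 37107747689194*t^4 + 70570586725727*t^5 in F_{124944385493951^6}.
(23723151140516 + 20667458963426*t + 65572703540207*t^2 + 121174402030212*t^3 + 37107747689194*t^4 + 70570586725727*t^5)^{69} mod (124944385493951,f) = 9165081223907 + 42727697671800*t + 99159010733293*t^2 + 75278900832030*t^3 + 75865413971501*t^4 + 81362812765705*t^5.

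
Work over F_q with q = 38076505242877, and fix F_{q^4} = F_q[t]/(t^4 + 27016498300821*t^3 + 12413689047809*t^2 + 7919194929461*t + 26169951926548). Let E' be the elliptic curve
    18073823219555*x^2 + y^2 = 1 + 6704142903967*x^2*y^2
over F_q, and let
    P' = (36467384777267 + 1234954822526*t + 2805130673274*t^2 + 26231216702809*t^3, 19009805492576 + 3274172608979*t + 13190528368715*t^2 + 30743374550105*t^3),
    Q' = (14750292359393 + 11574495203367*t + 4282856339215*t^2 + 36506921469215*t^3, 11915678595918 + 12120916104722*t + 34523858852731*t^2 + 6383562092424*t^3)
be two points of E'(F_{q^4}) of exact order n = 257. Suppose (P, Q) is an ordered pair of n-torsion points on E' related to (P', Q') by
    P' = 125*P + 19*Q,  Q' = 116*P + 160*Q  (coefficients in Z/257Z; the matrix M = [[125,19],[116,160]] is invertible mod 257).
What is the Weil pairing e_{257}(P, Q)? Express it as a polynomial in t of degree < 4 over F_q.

26520564277966 + 35721099378813*t + 31758143588577*t^2 + 33972458868999*t^3

e_{257} is bilinear + alternating on E[257], so e_{257}(125*P + 19*Q, 116*P + 160*Q) = e_{257}(P,Q)^(125*160-19*116).
So e_{257}(P,Q) = e_{257}(P',Q')^{102}, since 63*102 = 1 mod 257.
Edwards a_E,d_E -> Montgomery A=16357413955336,B=21278288077392 -> Weierstrass 29434692656839,11588584579470 via alpha=4129661020587,beta=2842420078897.
Double-and-add over 100000001: 9-1 doublings, 2-1 additions; each step l_{T,T}/v_{2T} or l_{T,P'}/v at Q'+S for random S.
e_{257}(P',Q') = 20902366862270 + 26839946823717*t + 4171105528939*t^2 + 14567376267998*t^3.
(20902366862270 + 26839946823717*t + 4171105528939*t^2 + 14567376267998*t^3)^{102} mod (38076505242877,f) = 26520564277966 + 35721099378813*t + 31758143588577*t^2 + 33972458868999*t^3.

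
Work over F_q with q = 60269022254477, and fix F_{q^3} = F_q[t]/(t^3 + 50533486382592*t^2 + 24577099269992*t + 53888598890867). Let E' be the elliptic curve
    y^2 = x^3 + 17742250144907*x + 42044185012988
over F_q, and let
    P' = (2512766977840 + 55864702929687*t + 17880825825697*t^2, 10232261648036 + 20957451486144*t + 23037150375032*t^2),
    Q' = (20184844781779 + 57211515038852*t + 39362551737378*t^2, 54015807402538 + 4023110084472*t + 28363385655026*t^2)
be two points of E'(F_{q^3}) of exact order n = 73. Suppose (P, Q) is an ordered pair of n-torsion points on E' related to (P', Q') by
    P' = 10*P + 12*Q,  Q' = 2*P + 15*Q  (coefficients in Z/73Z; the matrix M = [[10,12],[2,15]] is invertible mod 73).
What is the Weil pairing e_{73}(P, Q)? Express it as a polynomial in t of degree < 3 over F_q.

54652304274132 + 57181523186448*t + 38590766223255*t^2

e_{73}(aP+bQ,cP+dQ) = e_{73}(P,Q)^(ad-bc); with (a,b,c,d)=(10,12,2,15) this gives the det-73 law.
det(M) mod 73 = 53; its inverse in (Z/73)^* is 62 (check: 53*62 mod 73 = 1).
Build f_{73,P'} and f_{73,Q'} via the 7-bit ladder of 73=1001001_2; evaluate at shifted divisors; quotient in F_{60269022254477^3}.
So e_{73}(P',Q') = 59651286927075 + 19077817784713*t + 44938372787500*t^2.
Raise to 62: e(P,Q) = 54652304274132 + 57181523186448*t + 38590766223255*t^2 in mu_{73}.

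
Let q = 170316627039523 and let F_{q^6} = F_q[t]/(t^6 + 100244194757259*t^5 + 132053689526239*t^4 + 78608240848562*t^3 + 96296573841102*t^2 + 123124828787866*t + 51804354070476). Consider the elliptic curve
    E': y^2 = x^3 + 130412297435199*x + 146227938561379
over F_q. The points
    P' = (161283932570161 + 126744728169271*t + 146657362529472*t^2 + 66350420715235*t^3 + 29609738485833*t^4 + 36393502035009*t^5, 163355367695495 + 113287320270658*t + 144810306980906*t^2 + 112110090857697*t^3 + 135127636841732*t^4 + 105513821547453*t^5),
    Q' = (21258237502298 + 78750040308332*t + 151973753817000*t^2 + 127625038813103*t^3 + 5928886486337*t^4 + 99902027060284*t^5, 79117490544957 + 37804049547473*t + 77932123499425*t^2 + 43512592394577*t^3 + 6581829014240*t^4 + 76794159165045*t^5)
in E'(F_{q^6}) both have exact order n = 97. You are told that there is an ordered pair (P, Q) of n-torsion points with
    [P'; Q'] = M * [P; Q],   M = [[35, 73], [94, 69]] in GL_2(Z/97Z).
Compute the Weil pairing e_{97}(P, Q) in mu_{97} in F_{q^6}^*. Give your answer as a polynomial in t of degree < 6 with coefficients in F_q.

Under M = [[35,73],[94,69]] in GL_2(Z/97), e_{97}(P',Q') = e_{97}(P,Q)^(35*69-73*94 mod 97).
det M = 35*69 - 73*94 = -4447 = 15 (mod 97); 15^{-1} = 13 (mod 97).
Miller loop for e_{97} over F_{170316627039523^6}: bits of 97 = 1100001; 6 double steps + 2 add steps, l/v at each.
e_{97}(P',Q') = 3934103518991 + 98151002257516*t + 142065908883494*t^2 + 98528140607005*t^3 + 140563218613908*t^4 + 349837539422*t^5.
Hence e(P,Q) = 169552988437845 + 98274432017831*t + 21968187465501*t^2 + 86707341156681*t^3 + 25116738096094*t^4 + 118975301271474*t^5 in F_{170316627039523^6}^*.

169552988437845 + 98274432017831*t + 21968187465501*t^2 + 86707341156681*t^3 + 25116738096094*t^4 + 118975301271474*t^5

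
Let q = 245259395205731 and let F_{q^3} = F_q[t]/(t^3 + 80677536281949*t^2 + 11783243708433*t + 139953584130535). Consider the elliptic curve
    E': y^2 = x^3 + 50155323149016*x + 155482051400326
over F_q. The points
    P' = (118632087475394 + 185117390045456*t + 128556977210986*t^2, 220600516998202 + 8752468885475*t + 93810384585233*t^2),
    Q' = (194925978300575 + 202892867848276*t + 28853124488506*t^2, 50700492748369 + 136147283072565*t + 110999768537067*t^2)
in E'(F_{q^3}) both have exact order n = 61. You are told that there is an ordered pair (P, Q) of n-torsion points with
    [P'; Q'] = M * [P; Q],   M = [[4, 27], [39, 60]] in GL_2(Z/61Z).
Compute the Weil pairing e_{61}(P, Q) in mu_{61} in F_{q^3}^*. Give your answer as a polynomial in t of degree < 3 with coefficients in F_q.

58841306106923 + 210563928950720*t + 185557841767172*t^2

e_{61}(aP+bQ,cP+dQ) = e_{61}(P,Q)^(ad-bc); with (a,b,c,d)=(4,27,39,60) this gives the det-61 law.
So e_{61}(P,Q) = e_{61}(P',Q')^{3}, since 41*3 = 1 mod 61.
Run Miller on y^2=x^3+50155323149016*x+155482051400326 over F_{245259395205731}: ladder 111101 (6 bits); e = f_P(D_Q)/f_Q(D_P).
So e_{61}(P',Q') = 235836453011788 + 134145743190577*t + 39532077658598*t^2.
e_{61}(P,Q) = (235836453011788 + 134145743190577*t + 39532077658598*t^2)^{3} = 58841306106923 + 210563928950720*t + 185557841767172*t^2.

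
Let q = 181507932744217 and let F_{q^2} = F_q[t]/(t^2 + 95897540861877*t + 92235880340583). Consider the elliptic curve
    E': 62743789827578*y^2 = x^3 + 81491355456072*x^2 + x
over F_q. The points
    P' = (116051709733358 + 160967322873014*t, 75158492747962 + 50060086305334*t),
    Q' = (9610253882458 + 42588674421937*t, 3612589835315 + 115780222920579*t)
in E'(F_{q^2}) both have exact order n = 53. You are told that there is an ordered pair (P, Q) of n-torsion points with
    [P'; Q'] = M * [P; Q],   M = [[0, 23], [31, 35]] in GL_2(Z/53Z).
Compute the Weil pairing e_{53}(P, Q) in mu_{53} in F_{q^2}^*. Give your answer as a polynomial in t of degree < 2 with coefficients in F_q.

Since e_{53}(P,P)=e_{53}(Q,Q)=1 and e_{53}(Q,P)=e_{53}(P,Q)^{-1}, expanding e_{53}(23*Q,31*P + 35*Q) leaves e(P,Q)^det(M).
Inverting 29 mod 53: 11. Thus e_{53}(P,Q) = e(P',Q')^{11}.
Set x_W=78668728243479*u+82610212456970, y_W=78668728243479*v; then E': y_W^2=x_W^3+66703259673751*x_W+125406922278207.
Miller loop for e_{53} over F_{181507932744217^2}: bits of 53 = 110101; 5 double steps + 3 add steps, l/v at each.
So e_{53}(P',Q') = 139099324385119 + 47053875184814*t.
Hence e(P,Q) = 106302886674791 + 305353349762*t in F_{181507932744217^2}^*.

106302886674791 + 305353349762*t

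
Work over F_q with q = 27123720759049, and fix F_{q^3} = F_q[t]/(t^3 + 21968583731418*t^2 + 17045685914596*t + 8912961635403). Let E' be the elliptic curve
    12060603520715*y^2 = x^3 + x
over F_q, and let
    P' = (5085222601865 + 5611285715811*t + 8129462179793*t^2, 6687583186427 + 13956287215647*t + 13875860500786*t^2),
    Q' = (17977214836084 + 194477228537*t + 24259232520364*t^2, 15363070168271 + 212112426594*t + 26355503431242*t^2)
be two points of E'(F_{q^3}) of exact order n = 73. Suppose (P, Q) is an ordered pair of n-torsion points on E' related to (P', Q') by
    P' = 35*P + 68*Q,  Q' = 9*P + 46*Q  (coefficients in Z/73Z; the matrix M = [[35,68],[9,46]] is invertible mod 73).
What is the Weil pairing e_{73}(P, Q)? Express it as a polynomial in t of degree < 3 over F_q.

Under M = [[35,68],[9,46]] in GL_2(Z/73), e_{73}(P',Q') = e_{73}(P,Q)^(35*46-68*9 mod 73).
35*46 - 68*9 = 998; reduced mod 73: det = 49, inverse 3.
Montgomery->Weierstrass: x_W = 6111849679059*x, y_W=6111849679059*y on F_{27123720759049}; lands on y^2=x^3+6173850825653*x.
Run Miller on y^2=x^3+6173850825653*x over F_{27123720759049}: ladder 1001001 (7 bits); e = f_P(D_Q)/f_Q(D_P).
e_{73}(P',Q') = 5251962981223 + 2398605397654*t + 398384212496*t^2.
e_{73}(P,Q) = (5251962981223 + 2398605397654*t + 398384212496*t^2)^{3} = 18736269672525 + 10984002854774*t + 644073964398*t^2.

18736269672525 + 10984002854774*t + 644073964398*t^2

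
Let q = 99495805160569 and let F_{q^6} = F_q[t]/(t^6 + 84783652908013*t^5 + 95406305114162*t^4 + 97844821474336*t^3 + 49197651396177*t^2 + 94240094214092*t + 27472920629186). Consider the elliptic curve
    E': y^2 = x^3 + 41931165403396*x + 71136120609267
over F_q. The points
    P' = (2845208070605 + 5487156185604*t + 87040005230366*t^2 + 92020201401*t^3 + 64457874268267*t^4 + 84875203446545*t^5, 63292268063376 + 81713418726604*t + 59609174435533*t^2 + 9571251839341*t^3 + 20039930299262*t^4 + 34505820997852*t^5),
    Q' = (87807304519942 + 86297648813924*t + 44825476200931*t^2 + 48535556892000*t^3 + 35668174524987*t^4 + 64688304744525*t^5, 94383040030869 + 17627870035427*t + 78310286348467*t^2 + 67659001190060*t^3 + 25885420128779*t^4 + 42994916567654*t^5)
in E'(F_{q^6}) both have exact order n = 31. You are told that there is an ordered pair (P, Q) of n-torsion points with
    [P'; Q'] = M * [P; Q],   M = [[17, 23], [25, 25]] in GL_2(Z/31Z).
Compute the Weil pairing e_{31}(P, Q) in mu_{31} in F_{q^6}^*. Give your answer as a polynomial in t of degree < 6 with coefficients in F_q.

278360279345 + 63604527334031*t + 35385275949944*t^2 + 19341879307190*t^3 + 53068297073531*t^4 + 60944107400679*t^5

e_{31} is bilinear + alternating on E[31], so e_{31}(17*P + 23*Q, 25*P + 25*Q) = e_{31}(P,Q)^(17*25-23*25).
det(M) mod 31 = 5; its inverse in (Z/31)^* is 25 (check: 5*25 mod 31 = 1).
Build f_{31,P'} and f_{31,Q'} via the 5-bit ladder of 31=11111_2; evaluate at shifted divisors; quotient in F_{99495805160569^6}.
f_P(D_Q)/f_Q(D_P) = 89923442273320 + 71833786776099*t + 88560892001204*t^2 + 70288839760303*t^3 + 56811580713906*t^4 + 54025210823619*t^5.
Finally e_{31}(P,Q) = 278360279345 + 63604527334031*t + 35385275949944*t^2 + 19341879307190*t^3 + 53068297073531*t^4 + 60944107400679*t^5.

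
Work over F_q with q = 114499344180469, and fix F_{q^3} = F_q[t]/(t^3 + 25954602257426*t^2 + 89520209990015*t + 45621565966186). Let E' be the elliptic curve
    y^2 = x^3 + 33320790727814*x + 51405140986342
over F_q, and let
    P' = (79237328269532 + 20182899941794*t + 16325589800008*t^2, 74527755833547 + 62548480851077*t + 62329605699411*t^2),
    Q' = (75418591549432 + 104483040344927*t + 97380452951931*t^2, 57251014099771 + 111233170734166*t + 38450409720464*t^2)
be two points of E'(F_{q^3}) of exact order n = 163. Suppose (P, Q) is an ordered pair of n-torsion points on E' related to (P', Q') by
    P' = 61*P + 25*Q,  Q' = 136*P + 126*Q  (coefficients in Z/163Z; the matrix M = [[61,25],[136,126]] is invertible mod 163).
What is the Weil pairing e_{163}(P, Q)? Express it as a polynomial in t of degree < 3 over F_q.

47718647178095 + 69841039087606*t + 90940837458336*t^2

e_{163}(aP+bQ,cP+dQ) = e_{163}(P,Q)^(ad-bc); with (a,b,c,d)=(61,25,136,126) this gives the det-163 law.
So e_{163}(P,Q) = e_{163}(P',Q')^{17}, since 48*17 = 1 mod 163.
n = 163 = (10100011)_2 (8 bits, wt 4); accumulate f_{163,P'}(Q'+S)/f_{163,P'}(S) along the 7-step ladder.
So e_{163}(P',Q') = 67708396094934 + 91970095059009*t + 110595665360253*t^2.
Finally e_{163}(P,Q) = 47718647178095 + 69841039087606*t + 90940837458336*t^2.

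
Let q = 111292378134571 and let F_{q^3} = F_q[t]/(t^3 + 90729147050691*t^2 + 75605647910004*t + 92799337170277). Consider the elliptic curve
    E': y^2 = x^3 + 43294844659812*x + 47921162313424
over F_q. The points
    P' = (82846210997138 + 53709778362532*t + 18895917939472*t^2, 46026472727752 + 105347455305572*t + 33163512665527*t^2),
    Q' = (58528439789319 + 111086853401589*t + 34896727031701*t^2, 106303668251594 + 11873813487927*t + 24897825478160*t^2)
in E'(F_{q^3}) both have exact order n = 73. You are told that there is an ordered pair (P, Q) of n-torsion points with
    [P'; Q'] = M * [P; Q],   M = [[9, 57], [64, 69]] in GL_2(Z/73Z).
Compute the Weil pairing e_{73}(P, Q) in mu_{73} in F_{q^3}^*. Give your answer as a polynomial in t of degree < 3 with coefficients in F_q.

Since e_{73}(P,P)=e_{73}(Q,Q)=1 and e_{73}(Q,P)=e_{73}(P,Q)^{-1}, expanding e_{73}(9*P + 57*Q,64*P + 69*Q) leaves e(P,Q)^det(M).
det M = 9*69 - 57*64 = -3027 = 39 (mod 73); 39^{-1} = 15 (mod 73).
Run Miller on y^2=x^3+43294844659812*x+47921162313424 over F_{111292378134571}: ladder 1001001 (7 bits); e = f_P(D_Q)/f_Q(D_P).
The quotient is 63103307009635 + 70237937147493*t + 6938150962693*t^2.
Thus e_{73}(P,Q) = 13224509542219 + 32350998568041*t + 83370925258925*t^2.

13224509542219 + 32350998568041*t + 83370925258925*t^2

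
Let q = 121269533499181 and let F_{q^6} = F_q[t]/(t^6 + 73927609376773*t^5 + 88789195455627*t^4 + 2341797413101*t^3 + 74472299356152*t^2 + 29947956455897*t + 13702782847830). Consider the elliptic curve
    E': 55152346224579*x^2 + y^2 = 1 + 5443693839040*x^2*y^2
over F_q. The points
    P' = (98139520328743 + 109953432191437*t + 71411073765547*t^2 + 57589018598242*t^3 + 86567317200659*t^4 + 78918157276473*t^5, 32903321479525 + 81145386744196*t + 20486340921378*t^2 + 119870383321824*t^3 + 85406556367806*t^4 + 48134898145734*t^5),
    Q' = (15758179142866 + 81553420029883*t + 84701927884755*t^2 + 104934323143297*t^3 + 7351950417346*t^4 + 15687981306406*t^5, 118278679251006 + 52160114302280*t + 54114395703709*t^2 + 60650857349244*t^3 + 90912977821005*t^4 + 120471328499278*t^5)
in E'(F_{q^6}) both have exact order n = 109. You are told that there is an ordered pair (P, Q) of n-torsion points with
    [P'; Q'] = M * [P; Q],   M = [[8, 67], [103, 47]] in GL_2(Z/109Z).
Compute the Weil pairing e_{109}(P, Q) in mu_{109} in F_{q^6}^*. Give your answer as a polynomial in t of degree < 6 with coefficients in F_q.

e_{109} is bilinear + alternating on E[109], so e_{109}(8*P + 67*Q, 103*P + 47*Q) = e_{109}(P,Q)^(8*47-67*103).
So e_{109}(P,Q) = e_{109}(P',Q')^{80}, since 15*80 = 1 mod 109.
Map (x,y)_Ed via u=(1+y)/(1-y), v=(1+y)/((1-y)x) to Montgomery A=15841994606918,B=104479739801593; then to (a',b')=(55476603811052,601446311302).
n = 109 = (1101101)_2 (7 bits, wt 5); accumulate f_{109,P'}(Q'+S)/f_{109,P'}(S) along the 6-step ladder.
Miller gives e_{109}(P',Q') = 117527501098749 + 59792758005387*t + 113096061280060*t^2 + 40425536312868*t^3 + 12146405941440*t^4 + 20092993893351*t^5 in F_{121269533499181^6}.
Finally e_{109}(P,Q) = 50548127416916 + 84973424136509*t + 47842066647183*t^2 + 34508211167061*t^3 + 104193478173466*t^4 + 17951075917704*t^5.

50548127416916 + 84973424136509*t + 47842066647183*t^2 + 34508211167061*t^3 + 104193478173466*t^4 + 17951075917704*t^5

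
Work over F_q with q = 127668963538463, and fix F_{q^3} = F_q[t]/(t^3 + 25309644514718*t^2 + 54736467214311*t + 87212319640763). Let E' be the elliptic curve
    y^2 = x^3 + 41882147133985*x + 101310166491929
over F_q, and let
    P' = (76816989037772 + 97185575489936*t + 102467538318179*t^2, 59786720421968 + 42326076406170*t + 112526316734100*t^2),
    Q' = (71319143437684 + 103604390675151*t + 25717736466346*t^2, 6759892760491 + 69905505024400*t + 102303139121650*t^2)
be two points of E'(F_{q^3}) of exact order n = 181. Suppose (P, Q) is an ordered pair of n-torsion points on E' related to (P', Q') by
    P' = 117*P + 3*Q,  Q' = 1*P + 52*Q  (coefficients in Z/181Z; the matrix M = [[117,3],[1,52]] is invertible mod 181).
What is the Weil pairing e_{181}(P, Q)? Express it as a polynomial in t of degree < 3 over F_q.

Since e_{181}(P,P)=e_{181}(Q,Q)=1 and e_{181}(Q,P)=e_{181}(P,Q)^{-1}, expanding e_{181}(117*P + 3*Q,1*P + 52*Q) leaves e(P,Q)^det(M).
Hence e(P,Q) = e(P',Q')^{119} where 119 = 108^{-1} mod 181.
8-bit Miller (10110101) on E'/F_{127668963538463} with a'=41882147133985, b'=101310166491929: accumulate tangent/chord ratios at Q'+S and P'+S'.
f_P(D_Q)/f_Q(D_P) = 54304737821396 + 124192705940111*t + 91808146854096*t^2.
Thus e_{181}(P,Q) = 104645300971337 + 106850500588086*t + 2334009295067*t^2.

104645300971337 + 106850500588086*t + 2334009295067*t^2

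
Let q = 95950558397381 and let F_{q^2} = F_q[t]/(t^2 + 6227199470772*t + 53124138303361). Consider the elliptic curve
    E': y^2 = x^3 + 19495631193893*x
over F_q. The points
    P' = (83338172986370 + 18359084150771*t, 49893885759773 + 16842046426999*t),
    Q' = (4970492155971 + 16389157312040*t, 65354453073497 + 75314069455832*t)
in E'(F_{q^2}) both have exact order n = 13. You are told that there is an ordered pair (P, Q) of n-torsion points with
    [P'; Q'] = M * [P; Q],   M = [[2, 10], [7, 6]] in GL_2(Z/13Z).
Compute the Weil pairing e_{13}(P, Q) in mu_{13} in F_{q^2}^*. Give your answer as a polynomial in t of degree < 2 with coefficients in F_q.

e_{13} is bilinear + alternating on E[13], so e_{13}(2*P + 10*Q, 7*P + 6*Q) = e_{13}(P,Q)^(2*6-10*7).
So e_{13}(P,Q) = e_{13}(P',Q')^{2}, since 7*2 = 1 mod 13.
Miller loop for e_{13} over F_{95950558397381^2}: bits of 13 = 1101; 3 double steps + 2 add steps, l/v at each.
So e_{13}(P',Q') = 11444591475294 + 44554194415571*t.
e_{13}(P,Q) = (11444591475294 + 44554194415571*t)^{2} = 71242722595102 + 26568442732175*t.

71242722595102 + 26568442732175*t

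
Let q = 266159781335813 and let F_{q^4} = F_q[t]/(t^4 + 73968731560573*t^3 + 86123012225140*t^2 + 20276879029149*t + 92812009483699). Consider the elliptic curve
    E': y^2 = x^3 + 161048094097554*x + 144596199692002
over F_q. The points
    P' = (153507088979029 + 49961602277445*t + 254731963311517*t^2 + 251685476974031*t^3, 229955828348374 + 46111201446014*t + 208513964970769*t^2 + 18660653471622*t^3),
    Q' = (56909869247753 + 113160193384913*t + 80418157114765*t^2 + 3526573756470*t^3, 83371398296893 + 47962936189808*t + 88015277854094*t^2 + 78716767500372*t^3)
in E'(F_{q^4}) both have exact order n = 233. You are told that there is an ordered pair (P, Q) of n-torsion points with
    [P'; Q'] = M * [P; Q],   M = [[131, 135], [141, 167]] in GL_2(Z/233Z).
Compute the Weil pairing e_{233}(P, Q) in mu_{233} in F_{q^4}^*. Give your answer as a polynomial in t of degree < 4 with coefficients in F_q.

26173847076310 + 19166467051625*t + 33058177389882*t^2 + 129018849750173*t^3

e_{233}(aP+bQ,cP+dQ) = e_{233}(P,Q)^(ad-bc); with (a,b,c,d)=(131,135,141,167) this gives the det-233 law.
det(M) mod 233 = 46; its inverse in (Z/233)^* is 76 (check: 46*76 mod 233 = 1).
Double-and-add over 11101001: 8-1 doublings, 5-1 additions; each step l_{T,T}/v_{2T} or l_{T,P'}/v at Q'+S for random S.
So e_{233}(P',Q') = 162047745507982 + 169579359687748*t + 47887100990867*t^2 + 10222917178941*t^3.
Thus e_{233}(P,Q) = 26173847076310 + 19166467051625*t + 33058177389882*t^2 + 129018849750173*t^3.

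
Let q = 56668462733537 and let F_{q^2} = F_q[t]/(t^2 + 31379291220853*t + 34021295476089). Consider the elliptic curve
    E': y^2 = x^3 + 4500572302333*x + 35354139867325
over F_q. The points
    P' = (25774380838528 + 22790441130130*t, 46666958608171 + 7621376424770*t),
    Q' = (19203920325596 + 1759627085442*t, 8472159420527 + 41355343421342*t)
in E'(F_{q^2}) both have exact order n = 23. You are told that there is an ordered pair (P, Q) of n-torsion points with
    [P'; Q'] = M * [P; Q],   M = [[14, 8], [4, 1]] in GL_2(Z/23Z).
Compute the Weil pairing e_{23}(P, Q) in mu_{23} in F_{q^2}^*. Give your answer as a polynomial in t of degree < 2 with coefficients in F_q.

e_{23}(aP+bQ,cP+dQ) = e_{23}(P,Q)^(ad-bc); with (a,b,c,d)=(14,8,4,1) this gives the det-23 law.
det(M) mod 23 = 5; its inverse in (Z/23)^* is 14 (check: 5*14 mod 23 = 1).
Miller loop for e_{23} over F_{56668462733537^2}: bits of 23 = 10111; 4 double steps + 3 add steps, l/v at each.
e_{23}(P',Q') = 31710849621369 + 15784148496407*t.
Hence e(P,Q) = 9623707146350 + 25755052171402*t in F_{56668462733537^2}^*.

9623707146350 + 25755052171402*t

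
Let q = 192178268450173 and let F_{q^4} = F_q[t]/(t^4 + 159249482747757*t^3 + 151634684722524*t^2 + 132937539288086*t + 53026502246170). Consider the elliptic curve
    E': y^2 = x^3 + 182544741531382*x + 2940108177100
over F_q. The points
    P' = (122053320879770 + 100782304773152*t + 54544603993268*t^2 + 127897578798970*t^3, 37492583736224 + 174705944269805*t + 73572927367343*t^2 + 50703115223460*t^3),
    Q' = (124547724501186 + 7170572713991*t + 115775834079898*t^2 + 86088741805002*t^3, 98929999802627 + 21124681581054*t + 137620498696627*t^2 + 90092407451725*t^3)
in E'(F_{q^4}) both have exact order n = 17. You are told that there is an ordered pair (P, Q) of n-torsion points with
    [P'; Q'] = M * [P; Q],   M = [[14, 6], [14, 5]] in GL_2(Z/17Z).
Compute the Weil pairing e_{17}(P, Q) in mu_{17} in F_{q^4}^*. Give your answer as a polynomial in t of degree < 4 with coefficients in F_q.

e_{17} is bilinear + alternating on E[17], so e_{17}(14*P + 6*Q, 14*P + 5*Q) = e_{17}(P,Q)^(14*5-6*14).
det M = 14*5 - 6*14 = -14 = 3 (mod 17); 3^{-1} = 6 (mod 17).
n = 17 = (10001)_2 (5 bits, wt 2); accumulate f_{17,P'}(Q'+S)/f_{17,P'}(S) along the 4-step ladder.
f_P(D_Q)/f_Q(D_P) = 51976965497825 + 21279900364467*t + 189862949875372*t^2 + 3173021913594*t^3.
Hence e(P,Q) = 35887677833743 + 80933734024155*t + 80769444785771*t^2 + 8102532003630*t^3 in F_{192178268450173^4}^*.

35887677833743 + 80933734024155*t + 80769444785771*t^2 + 8102532003630*t^3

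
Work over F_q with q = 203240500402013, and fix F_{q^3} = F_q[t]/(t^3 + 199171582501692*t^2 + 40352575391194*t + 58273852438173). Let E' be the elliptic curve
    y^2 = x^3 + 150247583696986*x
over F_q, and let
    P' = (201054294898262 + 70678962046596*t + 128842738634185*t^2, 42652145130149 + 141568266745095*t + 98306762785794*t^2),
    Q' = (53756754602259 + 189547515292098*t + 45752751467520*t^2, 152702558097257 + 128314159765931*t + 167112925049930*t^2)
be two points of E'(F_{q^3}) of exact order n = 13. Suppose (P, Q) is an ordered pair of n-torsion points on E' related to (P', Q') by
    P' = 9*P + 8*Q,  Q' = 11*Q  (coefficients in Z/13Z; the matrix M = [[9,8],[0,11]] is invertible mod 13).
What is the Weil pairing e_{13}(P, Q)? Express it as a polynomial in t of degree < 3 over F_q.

The 13-Weil pairing on E[13] over F_{203240500402013} is alternating-bilinear: e_{13}(P',Q') = e_{13}(P,Q)^det(M).
Inverting 8 mod 13: 5. Thus e_{13}(P,Q) = e(P',Q')^{5}.
Miller loop for e_{13} over F_{203240500402013^3}: bits of 13 = 1101; 3 double steps + 2 add steps, l/v at each.
Miller gives e_{13}(P',Q') = 140629781623448 + 96322651154144*t + 101517071054113*t^2 in F_{203240500402013^3}.
e_{13}(P,Q) = (140629781623448 + 96322651154144*t + 101517071054113*t^2)^{5} = 76480776915931 + 127481701670160*t + 151731327177362*t^2.

76480776915931 + 127481701670160*t + 151731327177362*t^2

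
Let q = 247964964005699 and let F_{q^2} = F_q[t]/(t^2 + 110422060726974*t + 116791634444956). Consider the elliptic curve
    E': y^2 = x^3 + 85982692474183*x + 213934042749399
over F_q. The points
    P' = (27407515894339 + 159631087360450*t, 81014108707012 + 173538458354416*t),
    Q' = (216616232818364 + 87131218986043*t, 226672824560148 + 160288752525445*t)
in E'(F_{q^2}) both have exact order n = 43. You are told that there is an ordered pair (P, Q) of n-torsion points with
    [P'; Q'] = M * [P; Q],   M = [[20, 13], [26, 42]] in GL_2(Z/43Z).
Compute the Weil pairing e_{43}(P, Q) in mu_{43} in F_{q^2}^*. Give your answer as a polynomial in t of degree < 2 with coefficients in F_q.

246833110900150 + 153670009974537*t

Alternating bilinearity on E[43] (values in mu_{43} in F_{247964964005699^2}) gives e(P',Q') = e(P,Q)^det(M).
Inverting 29 mod 43: 3. Thus e_{43}(P,Q) = e(P',Q')^{3}.
Run Miller on y^2=x^3+85982692474183*x+213934042749399 over F_{247964964005699}: ladder 101011 (6 bits); e = f_P(D_Q)/f_Q(D_P).
e_{43}(P',Q') = 41150112894149 + 62651670528104*t.
Thus e_{43}(P,Q) = 246833110900150 + 153670009974537*t.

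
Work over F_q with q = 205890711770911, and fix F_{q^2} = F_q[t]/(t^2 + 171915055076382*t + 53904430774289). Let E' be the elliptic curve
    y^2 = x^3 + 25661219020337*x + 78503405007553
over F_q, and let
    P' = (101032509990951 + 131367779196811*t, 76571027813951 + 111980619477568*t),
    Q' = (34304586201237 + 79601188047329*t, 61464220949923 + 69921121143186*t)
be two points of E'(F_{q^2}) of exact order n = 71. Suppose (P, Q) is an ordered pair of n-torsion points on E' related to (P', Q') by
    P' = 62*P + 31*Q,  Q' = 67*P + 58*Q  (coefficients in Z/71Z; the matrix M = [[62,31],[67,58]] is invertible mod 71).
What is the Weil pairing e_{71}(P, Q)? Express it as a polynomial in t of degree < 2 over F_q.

Alternating bilinearity on E[71] (values in mu_{71} in F_{205890711770911^2}) gives e(P',Q') = e(P,Q)^det(M).
det(M) mod 71 = 28; its inverse in (Z/71)^* is 33 (check: 28*33 mod 71 = 1).
Build f_{71,P'} and f_{71,Q'} via the 7-bit ladder of 71=1000111_2; evaluate at shifted divisors; quotient in F_{205890711770911^2}.
So e_{71}(P',Q') = 29221678533755 + 88139526719486*t.
Finally e_{71}(P,Q) = 119399849896767 + 84680544823040*t.

119399849896767 + 84680544823040*t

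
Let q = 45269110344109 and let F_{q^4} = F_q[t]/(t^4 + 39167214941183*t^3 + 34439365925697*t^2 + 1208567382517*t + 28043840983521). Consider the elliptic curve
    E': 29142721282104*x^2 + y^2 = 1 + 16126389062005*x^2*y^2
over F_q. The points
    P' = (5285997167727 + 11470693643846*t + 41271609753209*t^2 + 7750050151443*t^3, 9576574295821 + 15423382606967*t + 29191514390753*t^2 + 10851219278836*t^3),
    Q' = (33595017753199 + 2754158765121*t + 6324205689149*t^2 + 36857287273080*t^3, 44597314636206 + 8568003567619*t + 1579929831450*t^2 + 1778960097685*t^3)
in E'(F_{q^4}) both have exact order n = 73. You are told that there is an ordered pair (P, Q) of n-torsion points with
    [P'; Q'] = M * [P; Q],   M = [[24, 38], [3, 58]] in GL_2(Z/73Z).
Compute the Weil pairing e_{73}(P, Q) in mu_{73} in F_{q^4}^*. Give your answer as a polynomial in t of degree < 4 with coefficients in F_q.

22437604909056 + 7884220058035*t + 14907566150000*t^2 + 26783415388368*t^3

Alternating bilinearity on E[73] (values in mu_{73} in F_{45269110344109^4}) gives e(P',Q') = e(P,Q)^det(M).
Hence e(P,Q) = e(P',Q')^{2} where 2 = 37^{-1} mod 73.
Edwards->Montgomery: u=(1+y)/(1-y), v=u/x -> 2532485513952v^2=u^3+u; then x_W=14571360641052u: y^2=x^3+23828654773210*x.
Run Miller on y^2=x^3+23828654773210*x over F_{45269110344109}: ladder 1001001 (7 bits); e = f_P(D_Q)/f_Q(D_P).
The quotient is 19189789556310 + 21051064681742*t + 19256391771309*t^2 + 42890047649727*t^3.
Finally e_{73}(P,Q) = 22437604909056 + 7884220058035*t + 14907566150000*t^2 + 26783415388368*t^3.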